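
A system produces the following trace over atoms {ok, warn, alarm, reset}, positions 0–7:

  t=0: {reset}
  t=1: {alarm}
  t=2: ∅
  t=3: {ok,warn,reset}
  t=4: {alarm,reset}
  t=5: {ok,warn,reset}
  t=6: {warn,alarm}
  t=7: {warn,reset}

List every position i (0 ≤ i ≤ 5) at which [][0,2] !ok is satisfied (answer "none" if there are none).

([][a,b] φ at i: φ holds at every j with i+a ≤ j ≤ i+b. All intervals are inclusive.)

0

Evaluate at each i in [0,5]:
  i=0: ✓ (all of [0,2])
  i=1: ✗ (fails at j=3)
  i=2: ✗ (fails at j=3)
  i=3: ✗ (fails at j=3)
  i=4: ✗ (fails at j=5)
  i=5: ✗ (fails at j=5)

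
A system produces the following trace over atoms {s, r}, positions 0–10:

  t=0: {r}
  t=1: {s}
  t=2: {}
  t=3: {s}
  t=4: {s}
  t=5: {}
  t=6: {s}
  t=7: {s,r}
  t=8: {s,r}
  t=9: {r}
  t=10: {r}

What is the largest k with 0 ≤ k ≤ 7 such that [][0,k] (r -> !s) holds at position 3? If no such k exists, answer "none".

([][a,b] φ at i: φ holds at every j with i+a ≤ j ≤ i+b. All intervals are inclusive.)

3

(r -> !s) must hold from j=3 onward; find where it first fails.
  j=3: holds
  j=4: holds
  j=5: holds
  j=6: holds
  j=7: fails
Holds on [3,6], so largest k = 3.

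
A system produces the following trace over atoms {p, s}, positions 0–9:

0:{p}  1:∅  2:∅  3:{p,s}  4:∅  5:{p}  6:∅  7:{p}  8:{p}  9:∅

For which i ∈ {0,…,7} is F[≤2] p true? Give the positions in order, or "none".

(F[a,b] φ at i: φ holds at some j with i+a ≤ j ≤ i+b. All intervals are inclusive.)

0, 1, 2, 3, 4, 5, 6, 7

Evaluate at each i in [0,7]:
  i=0: ✓ (witness j=0)
  i=1: ✓ (witness j=3)
  i=2: ✓ (witness j=3)
  i=3: ✓ (witness j=3)
  i=4: ✓ (witness j=5)
  i=5: ✓ (witness j=5)
  i=6: ✓ (witness j=7)
  i=7: ✓ (witness j=7)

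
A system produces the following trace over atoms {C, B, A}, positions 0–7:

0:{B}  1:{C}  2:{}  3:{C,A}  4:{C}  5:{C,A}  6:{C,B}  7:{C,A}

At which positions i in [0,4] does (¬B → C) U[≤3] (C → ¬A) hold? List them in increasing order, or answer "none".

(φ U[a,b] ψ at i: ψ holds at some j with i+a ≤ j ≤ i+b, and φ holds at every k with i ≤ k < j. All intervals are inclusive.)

Evaluate at each i in [0,4]:
  i=0: ✓ (rhs at j=0)
  i=1: ✓ (rhs at j=1)
  i=2: ✓ (rhs at j=2)
  i=3: ✓ (rhs at j=4; lhs holds on [3,3])
  i=4: ✓ (rhs at j=4)

0, 1, 2, 3, 4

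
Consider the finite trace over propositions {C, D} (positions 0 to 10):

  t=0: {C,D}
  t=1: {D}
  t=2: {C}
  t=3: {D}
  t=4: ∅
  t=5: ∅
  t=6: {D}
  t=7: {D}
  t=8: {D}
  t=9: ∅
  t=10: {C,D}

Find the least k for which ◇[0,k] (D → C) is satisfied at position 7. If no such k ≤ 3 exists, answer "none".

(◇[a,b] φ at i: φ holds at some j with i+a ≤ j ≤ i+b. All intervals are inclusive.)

2

Scan j = 7,8,… for (D → C):
  j=7: fails
  j=8: fails
  j=9: holds
First hit at j=9, so smallest k = 9-7 = 2.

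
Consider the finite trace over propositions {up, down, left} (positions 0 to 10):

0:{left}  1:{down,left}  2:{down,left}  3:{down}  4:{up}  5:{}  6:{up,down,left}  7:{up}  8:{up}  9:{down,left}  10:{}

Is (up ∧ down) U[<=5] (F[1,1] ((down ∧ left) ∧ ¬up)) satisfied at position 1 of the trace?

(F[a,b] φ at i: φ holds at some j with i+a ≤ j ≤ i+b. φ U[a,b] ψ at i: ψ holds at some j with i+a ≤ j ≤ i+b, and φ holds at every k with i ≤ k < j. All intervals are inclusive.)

Need some j in [1,6] with F[1,1] ((down ∧ left) ∧ ¬up), and (up ∧ down) at every k in [1,j-1].
  j=1: F[1,1] ((down ∧ left) ∧ ¬up) holds; no prefix to check → satisfied.

Yes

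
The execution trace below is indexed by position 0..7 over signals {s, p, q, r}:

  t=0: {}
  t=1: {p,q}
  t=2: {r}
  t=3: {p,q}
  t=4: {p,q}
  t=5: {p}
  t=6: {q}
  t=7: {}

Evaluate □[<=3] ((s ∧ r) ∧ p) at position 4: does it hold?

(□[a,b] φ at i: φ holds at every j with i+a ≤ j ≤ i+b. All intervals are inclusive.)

No

Check ((s ∧ r) ∧ p) at every j in [4,7]:
  j=4: false
  j=5: false
  j=6: false
  j=7: false
Fails at j=4 → formula fails.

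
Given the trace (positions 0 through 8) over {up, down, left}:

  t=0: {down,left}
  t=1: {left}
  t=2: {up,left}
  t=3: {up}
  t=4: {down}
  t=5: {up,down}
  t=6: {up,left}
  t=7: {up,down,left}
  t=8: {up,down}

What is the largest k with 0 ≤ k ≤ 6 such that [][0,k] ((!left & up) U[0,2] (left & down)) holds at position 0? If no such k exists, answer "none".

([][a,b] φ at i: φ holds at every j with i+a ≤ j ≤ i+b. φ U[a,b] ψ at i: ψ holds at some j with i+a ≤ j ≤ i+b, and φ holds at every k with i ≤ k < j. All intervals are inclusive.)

((!left & up) U[0,2] (left & down)) must hold from j=0 onward; find where it first fails.
  j=0: holds
  j=1: fails
Holds on [0,0], so largest k = 0.

0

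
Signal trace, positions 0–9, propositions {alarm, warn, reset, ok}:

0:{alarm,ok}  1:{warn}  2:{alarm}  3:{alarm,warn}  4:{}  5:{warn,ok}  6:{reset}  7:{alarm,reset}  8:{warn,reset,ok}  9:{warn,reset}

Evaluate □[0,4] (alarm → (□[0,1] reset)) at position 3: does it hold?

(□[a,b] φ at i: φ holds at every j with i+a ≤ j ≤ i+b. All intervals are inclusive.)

Does not hold

Check (alarm → (□[0,1] reset)) at every j in [3,7]:
  j=3: antecedent true; consequent fails at 3 → ✗
  j=4: antecedent false → ✓
  j=5: antecedent false → ✓
  j=6: antecedent false → ✓
  j=7: antecedent true; consequent holds on [7,8] → ✓
Fails at j=3 → formula fails.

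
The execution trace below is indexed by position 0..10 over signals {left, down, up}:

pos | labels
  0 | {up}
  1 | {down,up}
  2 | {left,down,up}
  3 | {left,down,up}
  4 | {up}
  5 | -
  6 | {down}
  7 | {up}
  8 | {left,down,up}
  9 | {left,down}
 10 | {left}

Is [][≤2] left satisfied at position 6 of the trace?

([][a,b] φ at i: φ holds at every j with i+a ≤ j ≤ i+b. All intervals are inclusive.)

False

Check left at every j in [6,8]:
  j=6: false
  j=7: false
  j=8: true
Fails at j=6 → formula fails.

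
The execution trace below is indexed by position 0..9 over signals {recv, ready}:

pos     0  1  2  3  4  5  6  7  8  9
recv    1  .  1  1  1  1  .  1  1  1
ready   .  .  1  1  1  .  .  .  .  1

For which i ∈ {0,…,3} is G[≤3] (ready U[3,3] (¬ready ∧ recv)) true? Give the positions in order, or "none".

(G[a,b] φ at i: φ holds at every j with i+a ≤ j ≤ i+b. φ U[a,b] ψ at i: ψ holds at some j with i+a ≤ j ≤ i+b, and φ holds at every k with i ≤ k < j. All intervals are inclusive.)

none

Evaluate at each i in [0,3]:
  i=0: ✗ (fails at j=0)
  i=1: ✗ (fails at j=1)
  i=2: ✗ (fails at j=3)
  i=3: ✗ (fails at j=3)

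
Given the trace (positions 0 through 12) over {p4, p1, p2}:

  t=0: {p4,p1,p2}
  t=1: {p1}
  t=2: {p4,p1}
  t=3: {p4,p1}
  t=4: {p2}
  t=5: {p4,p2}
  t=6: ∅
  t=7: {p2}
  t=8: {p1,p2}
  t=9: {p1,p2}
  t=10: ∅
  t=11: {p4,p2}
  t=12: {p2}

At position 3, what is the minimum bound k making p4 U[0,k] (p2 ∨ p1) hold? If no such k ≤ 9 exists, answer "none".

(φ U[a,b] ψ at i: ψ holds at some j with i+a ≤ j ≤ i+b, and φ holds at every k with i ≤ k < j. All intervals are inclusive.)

Need earliest j ≥ 3 with (p2 ∨ p1), and p4 at every k in [3,j-1].
  j=3: rhs holds (empty prefix). k = 0.

0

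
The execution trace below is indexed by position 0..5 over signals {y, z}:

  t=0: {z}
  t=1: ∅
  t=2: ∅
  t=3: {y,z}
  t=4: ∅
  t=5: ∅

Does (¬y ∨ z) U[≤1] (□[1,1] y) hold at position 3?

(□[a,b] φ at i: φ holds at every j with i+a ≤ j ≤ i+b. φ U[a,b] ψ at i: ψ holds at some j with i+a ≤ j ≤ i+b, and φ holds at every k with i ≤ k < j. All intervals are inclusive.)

Need some j in [3,4] with □[1,1] y, and (¬y ∨ z) at every k in [3,j-1].
  j=3: □[1,1] y — fails at 4.
  j=4: □[1,1] y — fails at 5.
No j in the window works → until fails.

False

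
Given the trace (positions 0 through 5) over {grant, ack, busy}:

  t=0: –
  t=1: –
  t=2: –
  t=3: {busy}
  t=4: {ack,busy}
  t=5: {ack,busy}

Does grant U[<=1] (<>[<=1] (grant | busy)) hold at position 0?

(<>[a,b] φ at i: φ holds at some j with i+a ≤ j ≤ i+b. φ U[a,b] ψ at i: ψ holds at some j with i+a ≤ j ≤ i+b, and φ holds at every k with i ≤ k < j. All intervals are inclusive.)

Need some j in [0,1] with <>[<=1] (grant | busy), and grant at every k in [0,j-1].
  j=0: <>[<=1] (grant | busy) — fails (none in [0,1]).
  j=1: <>[<=1] (grant | busy) — fails (none in [1,2]).
No j in the window works → until fails.

Does not hold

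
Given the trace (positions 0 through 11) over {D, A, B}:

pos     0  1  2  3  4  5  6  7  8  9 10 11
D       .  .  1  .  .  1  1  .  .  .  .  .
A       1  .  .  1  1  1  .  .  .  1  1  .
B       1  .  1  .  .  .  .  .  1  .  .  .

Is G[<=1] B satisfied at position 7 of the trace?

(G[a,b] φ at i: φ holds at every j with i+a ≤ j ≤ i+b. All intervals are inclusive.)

Check B at every j in [7,8]:
  j=7: false
  j=8: true
Fails at j=7 → formula fails.

No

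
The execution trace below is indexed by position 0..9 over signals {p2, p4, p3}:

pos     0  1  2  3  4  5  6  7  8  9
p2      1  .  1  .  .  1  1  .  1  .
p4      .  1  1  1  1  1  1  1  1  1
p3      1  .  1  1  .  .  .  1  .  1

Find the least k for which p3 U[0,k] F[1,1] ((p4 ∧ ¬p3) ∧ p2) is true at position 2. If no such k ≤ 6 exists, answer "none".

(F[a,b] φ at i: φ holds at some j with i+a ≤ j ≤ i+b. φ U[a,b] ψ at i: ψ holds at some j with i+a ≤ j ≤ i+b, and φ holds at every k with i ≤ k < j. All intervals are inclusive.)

Need earliest j ≥ 2 with F[1,1] ((p4 ∧ ¬p3) ∧ p2), and p3 at every k in [2,j-1].
  j=2: rhs fails.
  j=3: rhs fails.
  j=4: rhs holds; lhs holds on [2,3]. k = 2.

2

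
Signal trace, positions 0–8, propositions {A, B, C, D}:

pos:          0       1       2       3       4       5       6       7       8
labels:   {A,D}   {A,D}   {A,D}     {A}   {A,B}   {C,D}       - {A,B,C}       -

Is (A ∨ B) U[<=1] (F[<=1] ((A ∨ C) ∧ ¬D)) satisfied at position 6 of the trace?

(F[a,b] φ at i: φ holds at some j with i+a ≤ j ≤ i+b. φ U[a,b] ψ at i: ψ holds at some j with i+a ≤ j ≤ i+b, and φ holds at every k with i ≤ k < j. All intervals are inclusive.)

Yes

Need some j in [6,7] with F[<=1] ((A ∨ C) ∧ ¬D), and (A ∨ B) at every k in [6,j-1].
  j=6: F[<=1] ((A ∨ C) ∧ ¬D) holds; no prefix to check → satisfied.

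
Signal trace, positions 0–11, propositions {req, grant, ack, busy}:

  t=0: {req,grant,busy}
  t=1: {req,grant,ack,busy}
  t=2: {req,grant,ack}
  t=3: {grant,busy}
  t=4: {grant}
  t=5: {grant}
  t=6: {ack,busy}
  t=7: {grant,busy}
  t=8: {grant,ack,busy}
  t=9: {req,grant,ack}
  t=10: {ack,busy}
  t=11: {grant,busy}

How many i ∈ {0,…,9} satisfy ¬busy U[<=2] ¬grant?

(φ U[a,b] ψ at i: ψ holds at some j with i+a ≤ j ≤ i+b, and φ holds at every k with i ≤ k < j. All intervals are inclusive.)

4

Evaluate at each i in [0,9]:
  i=0: ✗ (no rhs in [0,2])
  i=1: ✗ (no rhs in [1,3])
  i=2: ✗ (no rhs in [2,4])
  i=3: ✗ (no rhs in [3,5])
  i=4: ✓ (rhs at j=6; lhs holds on [4,5])
  i=5: ✓ (rhs at j=6; lhs holds on [5,5])
  i=6: ✓ (rhs at j=6)
  i=7: ✗ (no rhs in [7,9])
  i=8: ✗ (lhs fails at k=8 before rhs at j=10)
  i=9: ✓ (rhs at j=10; lhs holds on [9,9])
Positions where it holds: {4, 5, 6, 9} → 4.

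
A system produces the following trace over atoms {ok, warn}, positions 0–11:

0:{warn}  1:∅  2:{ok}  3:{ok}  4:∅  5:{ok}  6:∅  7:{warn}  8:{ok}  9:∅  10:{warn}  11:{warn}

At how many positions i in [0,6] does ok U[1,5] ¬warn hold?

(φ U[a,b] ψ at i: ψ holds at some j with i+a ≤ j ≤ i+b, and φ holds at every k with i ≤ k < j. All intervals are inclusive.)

3

Evaluate at each i in [0,6]:
  i=0: ✗ (lhs fails at k=0 before rhs at j=1)
  i=1: ✗ (lhs fails at k=1 before rhs at j=2)
  i=2: ✓ (rhs at j=3; lhs holds on [2,2])
  i=3: ✓ (rhs at j=4; lhs holds on [3,3])
  i=4: ✗ (lhs fails at k=4 before rhs at j=5)
  i=5: ✓ (rhs at j=6; lhs holds on [5,5])
  i=6: ✗ (lhs fails at k=6 before rhs at j=8)
Positions where it holds: {2, 3, 5} → 3.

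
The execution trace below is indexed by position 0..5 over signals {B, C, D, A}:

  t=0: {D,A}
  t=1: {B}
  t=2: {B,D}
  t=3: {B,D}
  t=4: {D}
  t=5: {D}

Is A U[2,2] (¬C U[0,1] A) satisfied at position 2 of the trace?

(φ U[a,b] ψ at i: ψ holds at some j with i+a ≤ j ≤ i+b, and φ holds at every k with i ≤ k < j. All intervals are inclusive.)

Does not hold

Need some j in [4,4] with (¬C U[0,1] A), and A at every k in [2,j-1].
  j=4: (¬C U[0,1] A) — fails.
No j in the window works → until fails.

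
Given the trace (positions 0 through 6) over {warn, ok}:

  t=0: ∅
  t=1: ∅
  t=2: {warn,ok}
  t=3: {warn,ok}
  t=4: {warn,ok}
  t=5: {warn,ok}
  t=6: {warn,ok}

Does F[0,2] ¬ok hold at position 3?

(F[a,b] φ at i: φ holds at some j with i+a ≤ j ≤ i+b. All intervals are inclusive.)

Does not hold

Check ¬ok at each j in [3,5]:
  j=3: false
  j=4: false
  j=5: false
No position in the window satisfies it → formula fails.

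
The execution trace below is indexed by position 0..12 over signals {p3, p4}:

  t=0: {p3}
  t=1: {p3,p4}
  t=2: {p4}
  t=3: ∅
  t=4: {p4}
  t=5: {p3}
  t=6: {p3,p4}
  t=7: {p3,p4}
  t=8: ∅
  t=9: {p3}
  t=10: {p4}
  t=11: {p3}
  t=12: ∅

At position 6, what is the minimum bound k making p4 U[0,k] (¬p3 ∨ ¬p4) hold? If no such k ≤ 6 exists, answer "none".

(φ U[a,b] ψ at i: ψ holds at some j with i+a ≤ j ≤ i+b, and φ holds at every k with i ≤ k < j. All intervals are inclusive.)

Need earliest j ≥ 6 with (¬p3 ∨ ¬p4), and p4 at every k in [6,j-1].
  j=6: rhs fails.
  j=7: rhs fails.
  j=8: rhs holds; lhs holds on [6,7]. k = 2.

2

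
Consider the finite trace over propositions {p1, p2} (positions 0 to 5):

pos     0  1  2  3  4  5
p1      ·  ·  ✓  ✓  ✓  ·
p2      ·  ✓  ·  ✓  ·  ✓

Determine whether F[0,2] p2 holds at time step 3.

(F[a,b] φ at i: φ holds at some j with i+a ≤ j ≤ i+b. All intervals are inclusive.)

True

Check p2 at each j in [3,5]:
  j=3: true
  j=4: false
  j=5: true
Found at j=3 → formula holds.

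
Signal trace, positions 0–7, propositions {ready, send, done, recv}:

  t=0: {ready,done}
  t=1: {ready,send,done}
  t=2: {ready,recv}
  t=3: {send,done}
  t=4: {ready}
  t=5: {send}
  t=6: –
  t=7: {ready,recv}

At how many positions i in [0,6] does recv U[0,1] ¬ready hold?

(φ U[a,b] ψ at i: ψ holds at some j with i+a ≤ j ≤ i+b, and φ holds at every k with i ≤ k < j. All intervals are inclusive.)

Evaluate at each i in [0,6]:
  i=0: ✗ (no rhs in [0,1])
  i=1: ✗ (no rhs in [1,2])
  i=2: ✓ (rhs at j=3; lhs holds on [2,2])
  i=3: ✓ (rhs at j=3)
  i=4: ✗ (lhs fails at k=4 before rhs at j=5)
  i=5: ✓ (rhs at j=5)
  i=6: ✓ (rhs at j=6)
Positions where it holds: {2, 3, 5, 6} → 4.

4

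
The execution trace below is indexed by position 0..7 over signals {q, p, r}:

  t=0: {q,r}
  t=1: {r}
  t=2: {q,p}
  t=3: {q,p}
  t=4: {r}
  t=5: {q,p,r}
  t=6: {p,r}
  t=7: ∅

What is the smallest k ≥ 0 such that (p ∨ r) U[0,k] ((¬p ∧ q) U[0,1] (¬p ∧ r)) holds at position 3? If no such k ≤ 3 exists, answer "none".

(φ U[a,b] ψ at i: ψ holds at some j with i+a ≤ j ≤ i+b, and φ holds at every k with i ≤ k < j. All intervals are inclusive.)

1

Need earliest j ≥ 3 with ((¬p ∧ q) U[0,1] (¬p ∧ r)), and (p ∨ r) at every k in [3,j-1].
  j=3: rhs fails.
  j=4: rhs holds; lhs holds on [3,3]. k = 1.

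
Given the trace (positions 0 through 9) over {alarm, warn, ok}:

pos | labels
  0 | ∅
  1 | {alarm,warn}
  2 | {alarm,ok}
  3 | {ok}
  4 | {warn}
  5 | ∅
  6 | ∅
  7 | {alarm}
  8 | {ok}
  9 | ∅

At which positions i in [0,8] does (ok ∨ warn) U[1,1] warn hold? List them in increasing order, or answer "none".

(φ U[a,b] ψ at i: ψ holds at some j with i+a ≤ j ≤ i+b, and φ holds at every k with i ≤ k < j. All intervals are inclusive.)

3

Evaluate at each i in [0,8]:
  i=0: ✗ (lhs fails at k=0 before rhs at j=1)
  i=1: ✗ (no rhs in [2,2])
  i=2: ✗ (no rhs in [3,3])
  i=3: ✓ (rhs at j=4; lhs holds on [3,3])
  i=4: ✗ (no rhs in [5,5])
  i=5: ✗ (no rhs in [6,6])
  i=6: ✗ (no rhs in [7,7])
  i=7: ✗ (no rhs in [8,8])
  i=8: ✗ (no rhs in [9,9])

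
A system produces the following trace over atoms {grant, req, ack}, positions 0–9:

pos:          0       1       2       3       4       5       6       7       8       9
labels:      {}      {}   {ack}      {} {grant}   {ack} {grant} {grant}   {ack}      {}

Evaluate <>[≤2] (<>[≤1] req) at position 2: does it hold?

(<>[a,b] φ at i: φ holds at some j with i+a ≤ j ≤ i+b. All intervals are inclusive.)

No

Check <>[≤1] req at each j in [2,4]:
  j=2: fails (none in [2,3])
  j=3: fails (none in [3,4])
  j=4: fails (none in [4,5])
No position in the window satisfies it → formula fails.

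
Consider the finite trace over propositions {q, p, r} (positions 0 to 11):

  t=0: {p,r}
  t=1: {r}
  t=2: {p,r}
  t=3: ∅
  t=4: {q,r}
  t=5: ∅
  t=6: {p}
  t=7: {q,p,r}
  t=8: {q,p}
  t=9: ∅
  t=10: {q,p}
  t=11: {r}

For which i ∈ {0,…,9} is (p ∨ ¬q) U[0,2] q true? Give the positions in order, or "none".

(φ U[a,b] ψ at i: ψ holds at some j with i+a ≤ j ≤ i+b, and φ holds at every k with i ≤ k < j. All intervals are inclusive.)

Evaluate at each i in [0,9]:
  i=0: ✗ (no rhs in [0,2])
  i=1: ✗ (no rhs in [1,3])
  i=2: ✓ (rhs at j=4; lhs holds on [2,3])
  i=3: ✓ (rhs at j=4; lhs holds on [3,3])
  i=4: ✓ (rhs at j=4)
  i=5: ✓ (rhs at j=7; lhs holds on [5,6])
  i=6: ✓ (rhs at j=7; lhs holds on [6,6])
  i=7: ✓ (rhs at j=7)
  i=8: ✓ (rhs at j=8)
  i=9: ✓ (rhs at j=10; lhs holds on [9,9])

2, 3, 4, 5, 6, 7, 8, 9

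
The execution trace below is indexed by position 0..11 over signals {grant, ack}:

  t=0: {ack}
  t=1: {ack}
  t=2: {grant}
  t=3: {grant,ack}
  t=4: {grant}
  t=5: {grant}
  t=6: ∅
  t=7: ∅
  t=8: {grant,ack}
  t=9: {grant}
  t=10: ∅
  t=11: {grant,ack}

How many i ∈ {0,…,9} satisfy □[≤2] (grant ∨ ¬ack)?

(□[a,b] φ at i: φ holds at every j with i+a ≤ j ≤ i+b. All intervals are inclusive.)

Evaluate at each i in [0,9]:
  i=0: ✗ (fails at j=0)
  i=1: ✗ (fails at j=1)
  i=2: ✓ (all of [2,4])
  i=3: ✓ (all of [3,5])
  i=4: ✓ (all of [4,6])
  i=5: ✓ (all of [5,7])
  i=6: ✓ (all of [6,8])
  i=7: ✓ (all of [7,9])
  i=8: ✓ (all of [8,10])
  i=9: ✓ (all of [9,11])
Positions where it holds: {2, 3, 4, 5, 6, 7, 8, 9} → 8.

8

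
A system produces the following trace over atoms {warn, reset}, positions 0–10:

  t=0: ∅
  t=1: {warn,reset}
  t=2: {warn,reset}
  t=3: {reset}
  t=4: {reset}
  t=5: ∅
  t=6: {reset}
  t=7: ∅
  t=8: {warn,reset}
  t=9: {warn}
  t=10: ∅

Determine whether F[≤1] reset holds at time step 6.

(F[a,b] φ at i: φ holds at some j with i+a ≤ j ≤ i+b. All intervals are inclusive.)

Yes

Check reset at each j in [6,7]:
  j=6: true
  j=7: false
Found at j=6 → formula holds.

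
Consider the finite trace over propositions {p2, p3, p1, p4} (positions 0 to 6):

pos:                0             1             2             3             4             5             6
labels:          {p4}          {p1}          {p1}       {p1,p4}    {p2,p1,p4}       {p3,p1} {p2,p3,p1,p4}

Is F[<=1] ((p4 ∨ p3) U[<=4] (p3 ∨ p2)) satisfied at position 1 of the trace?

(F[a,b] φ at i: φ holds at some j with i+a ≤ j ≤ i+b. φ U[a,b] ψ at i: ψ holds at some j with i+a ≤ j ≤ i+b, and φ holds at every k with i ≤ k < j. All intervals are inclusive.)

No

Check ((p4 ∨ p3) U[<=4] (p3 ∨ p2)) at each j in [1,2]:
  j=1: fails
  j=2: fails
No position in the window satisfies it → formula fails.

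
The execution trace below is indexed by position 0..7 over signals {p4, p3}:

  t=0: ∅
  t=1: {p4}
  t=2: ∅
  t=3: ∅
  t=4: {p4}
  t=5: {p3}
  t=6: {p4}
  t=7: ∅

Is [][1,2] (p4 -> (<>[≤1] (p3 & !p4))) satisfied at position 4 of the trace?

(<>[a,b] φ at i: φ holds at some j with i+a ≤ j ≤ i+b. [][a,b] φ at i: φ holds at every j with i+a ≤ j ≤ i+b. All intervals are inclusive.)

Check (p4 -> (<>[≤1] (p3 & !p4))) at every j in [5,6]:
  j=5: antecedent false → ✓
  j=6: antecedent true; consequent fails (none in [6,7]) → ✗
Fails at j=6 → formula fails.

False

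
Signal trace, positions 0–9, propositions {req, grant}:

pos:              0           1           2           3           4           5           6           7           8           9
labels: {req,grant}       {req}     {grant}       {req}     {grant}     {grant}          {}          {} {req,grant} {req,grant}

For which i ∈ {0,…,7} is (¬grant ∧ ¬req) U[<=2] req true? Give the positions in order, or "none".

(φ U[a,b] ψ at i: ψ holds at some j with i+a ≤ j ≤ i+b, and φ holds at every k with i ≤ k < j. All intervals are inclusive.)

0, 1, 3, 6, 7

Evaluate at each i in [0,7]:
  i=0: ✓ (rhs at j=0)
  i=1: ✓ (rhs at j=1)
  i=2: ✗ (lhs fails at k=2 before rhs at j=3)
  i=3: ✓ (rhs at j=3)
  i=4: ✗ (no rhs in [4,6])
  i=5: ✗ (no rhs in [5,7])
  i=6: ✓ (rhs at j=8; lhs holds on [6,7])
  i=7: ✓ (rhs at j=8; lhs holds on [7,7])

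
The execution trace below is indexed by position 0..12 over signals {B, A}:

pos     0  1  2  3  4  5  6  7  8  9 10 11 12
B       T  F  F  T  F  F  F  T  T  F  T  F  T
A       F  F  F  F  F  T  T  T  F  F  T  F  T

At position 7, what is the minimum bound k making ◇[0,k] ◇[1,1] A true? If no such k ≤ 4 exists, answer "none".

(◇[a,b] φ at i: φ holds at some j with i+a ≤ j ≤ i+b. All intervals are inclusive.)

Scan j = 7,8,… for ◇[1,1] A:
  j=7: fails
  j=8: fails
  j=9: holds
First hit at j=9, so smallest k = 9-7 = 2.

2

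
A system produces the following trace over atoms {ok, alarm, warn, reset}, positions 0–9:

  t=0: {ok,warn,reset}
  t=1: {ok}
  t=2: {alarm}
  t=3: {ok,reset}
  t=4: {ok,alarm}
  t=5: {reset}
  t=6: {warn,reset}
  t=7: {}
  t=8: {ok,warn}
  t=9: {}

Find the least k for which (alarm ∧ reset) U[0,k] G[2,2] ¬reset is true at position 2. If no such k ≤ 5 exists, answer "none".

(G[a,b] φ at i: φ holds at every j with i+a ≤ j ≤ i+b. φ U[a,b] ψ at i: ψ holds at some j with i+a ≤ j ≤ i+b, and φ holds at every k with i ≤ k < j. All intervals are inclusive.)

Need earliest j ≥ 2 with G[2,2] ¬reset, and (alarm ∧ reset) at every k in [2,j-1].
  j=2: rhs holds (empty prefix). k = 0.

0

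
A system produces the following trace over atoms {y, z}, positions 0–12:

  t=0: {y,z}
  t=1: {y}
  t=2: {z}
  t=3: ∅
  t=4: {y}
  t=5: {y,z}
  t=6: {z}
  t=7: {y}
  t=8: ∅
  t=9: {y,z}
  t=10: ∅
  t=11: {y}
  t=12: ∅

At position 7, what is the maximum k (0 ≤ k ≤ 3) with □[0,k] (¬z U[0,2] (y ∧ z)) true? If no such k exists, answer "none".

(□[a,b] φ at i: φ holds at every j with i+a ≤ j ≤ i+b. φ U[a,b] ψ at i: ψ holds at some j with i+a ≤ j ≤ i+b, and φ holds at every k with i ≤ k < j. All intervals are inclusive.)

2

(¬z U[0,2] (y ∧ z)) must hold from j=7 onward; find where it first fails.
  j=7: holds
  j=8: holds
  j=9: holds
  j=10: fails
Holds on [7,9], so largest k = 2.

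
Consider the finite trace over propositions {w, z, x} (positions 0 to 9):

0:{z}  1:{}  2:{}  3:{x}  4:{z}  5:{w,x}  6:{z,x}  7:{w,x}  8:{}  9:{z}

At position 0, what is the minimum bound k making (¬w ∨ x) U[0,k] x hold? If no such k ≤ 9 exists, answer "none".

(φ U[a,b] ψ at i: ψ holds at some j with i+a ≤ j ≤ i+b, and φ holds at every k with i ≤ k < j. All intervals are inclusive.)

3

Need earliest j ≥ 0 with x, and (¬w ∨ x) at every k in [0,j-1].
  j=0: rhs fails.
  j=1: rhs fails.
  j=2: rhs fails.
  j=3: rhs holds; lhs holds on [0,2]. k = 3.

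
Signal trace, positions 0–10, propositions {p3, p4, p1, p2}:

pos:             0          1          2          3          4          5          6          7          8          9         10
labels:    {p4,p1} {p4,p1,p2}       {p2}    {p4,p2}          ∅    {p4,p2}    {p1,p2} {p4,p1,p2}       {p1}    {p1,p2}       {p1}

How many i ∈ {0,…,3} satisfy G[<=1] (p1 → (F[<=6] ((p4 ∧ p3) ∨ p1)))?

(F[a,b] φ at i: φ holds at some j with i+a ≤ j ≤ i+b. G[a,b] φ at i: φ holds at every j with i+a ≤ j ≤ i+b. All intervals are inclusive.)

Evaluate at each i in [0,3]:
  i=0: ✓ (all of [0,1])
  i=1: ✓ (all of [1,2])
  i=2: ✓ (all of [2,3])
  i=3: ✓ (all of [3,4])
Positions where it holds: {0, 1, 2, 3} → 4.

4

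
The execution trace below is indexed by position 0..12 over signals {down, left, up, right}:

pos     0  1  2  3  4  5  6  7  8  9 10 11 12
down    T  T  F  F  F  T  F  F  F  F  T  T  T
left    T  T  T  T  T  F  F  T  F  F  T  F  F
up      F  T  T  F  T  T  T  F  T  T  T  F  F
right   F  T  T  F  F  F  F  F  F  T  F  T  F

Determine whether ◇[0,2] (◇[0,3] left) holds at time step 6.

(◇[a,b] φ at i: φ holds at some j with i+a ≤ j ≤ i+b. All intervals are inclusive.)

Check ◇[0,3] left at each j in [6,8]:
  j=6: holds (witness at 7)
  j=7: holds (witness at 7)
  j=8: holds (witness at 10)
Found at j=6 → formula holds.

Holds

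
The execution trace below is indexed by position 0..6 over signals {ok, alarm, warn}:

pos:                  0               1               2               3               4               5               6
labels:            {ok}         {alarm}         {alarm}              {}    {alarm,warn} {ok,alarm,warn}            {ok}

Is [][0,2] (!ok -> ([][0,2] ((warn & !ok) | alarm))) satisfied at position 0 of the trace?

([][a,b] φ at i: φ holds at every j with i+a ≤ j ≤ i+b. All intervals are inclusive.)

Check (!ok -> ([][0,2] ((warn & !ok) | alarm))) at every j in [0,2]:
  j=0: antecedent false → ✓
  j=1: antecedent true; consequent fails at 3 → ✗
  j=2: antecedent true; consequent fails at 3 → ✗
Fails at j=1 → formula fails.

No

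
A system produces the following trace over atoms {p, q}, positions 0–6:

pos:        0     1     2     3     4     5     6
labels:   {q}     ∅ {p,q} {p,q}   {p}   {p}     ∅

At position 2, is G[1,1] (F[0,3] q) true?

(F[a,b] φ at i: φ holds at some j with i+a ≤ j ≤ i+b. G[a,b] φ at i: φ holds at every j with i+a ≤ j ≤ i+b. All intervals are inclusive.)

Check F[0,3] q at every j in [3,3]:
  j=3: holds (witness at 3)
All positions satisfy it → formula holds.

Holds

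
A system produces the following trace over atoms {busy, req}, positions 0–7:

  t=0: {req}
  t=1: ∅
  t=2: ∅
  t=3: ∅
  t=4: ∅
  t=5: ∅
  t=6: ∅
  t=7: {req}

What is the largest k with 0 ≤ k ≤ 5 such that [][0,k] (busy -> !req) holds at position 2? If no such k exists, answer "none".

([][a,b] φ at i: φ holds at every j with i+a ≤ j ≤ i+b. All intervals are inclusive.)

(busy -> !req) must hold from j=2 onward; find where it first fails.
  j=2: holds
  j=3: holds
  j=4: holds
  j=5: holds
  j=6: holds
  j=7: holds
Holds through j=7; largest k = 5.

5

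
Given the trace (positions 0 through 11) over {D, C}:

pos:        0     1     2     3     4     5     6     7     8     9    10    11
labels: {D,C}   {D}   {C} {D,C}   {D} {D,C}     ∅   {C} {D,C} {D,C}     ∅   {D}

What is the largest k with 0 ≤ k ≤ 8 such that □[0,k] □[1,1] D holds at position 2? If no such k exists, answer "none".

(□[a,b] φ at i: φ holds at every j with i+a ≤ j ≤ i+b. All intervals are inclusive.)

□[1,1] D must hold from j=2 onward; find where it first fails.
  j=2: holds
  j=3: holds
  j=4: holds
  j=5: fails
Holds on [2,4], so largest k = 2.

2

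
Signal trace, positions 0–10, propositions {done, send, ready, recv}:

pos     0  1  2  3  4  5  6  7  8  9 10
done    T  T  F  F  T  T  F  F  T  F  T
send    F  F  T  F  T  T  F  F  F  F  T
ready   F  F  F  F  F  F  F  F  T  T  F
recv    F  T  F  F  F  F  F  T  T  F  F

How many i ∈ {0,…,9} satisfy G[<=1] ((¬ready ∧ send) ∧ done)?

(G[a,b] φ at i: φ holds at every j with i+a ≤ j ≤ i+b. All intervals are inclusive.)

Evaluate at each i in [0,9]:
  i=0: ✗ (fails at j=0)
  i=1: ✗ (fails at j=1)
  i=2: ✗ (fails at j=2)
  i=3: ✗ (fails at j=3)
  i=4: ✓ (all of [4,5])
  i=5: ✗ (fails at j=6)
  i=6: ✗ (fails at j=6)
  i=7: ✗ (fails at j=7)
  i=8: ✗ (fails at j=8)
  i=9: ✗ (fails at j=9)
Positions where it holds: {4} → 1.

1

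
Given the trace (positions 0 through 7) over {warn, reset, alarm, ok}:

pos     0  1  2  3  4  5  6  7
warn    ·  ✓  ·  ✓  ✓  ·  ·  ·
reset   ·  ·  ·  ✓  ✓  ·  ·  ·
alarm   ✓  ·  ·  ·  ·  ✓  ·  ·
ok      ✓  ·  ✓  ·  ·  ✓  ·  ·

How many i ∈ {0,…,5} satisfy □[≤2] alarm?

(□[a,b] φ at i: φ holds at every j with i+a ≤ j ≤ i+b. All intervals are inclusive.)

0

Evaluate at each i in [0,5]:
  i=0: ✗ (fails at j=1)
  i=1: ✗ (fails at j=1)
  i=2: ✗ (fails at j=2)
  i=3: ✗ (fails at j=3)
  i=4: ✗ (fails at j=4)
  i=5: ✗ (fails at j=6)
Positions where it holds: {} → 0.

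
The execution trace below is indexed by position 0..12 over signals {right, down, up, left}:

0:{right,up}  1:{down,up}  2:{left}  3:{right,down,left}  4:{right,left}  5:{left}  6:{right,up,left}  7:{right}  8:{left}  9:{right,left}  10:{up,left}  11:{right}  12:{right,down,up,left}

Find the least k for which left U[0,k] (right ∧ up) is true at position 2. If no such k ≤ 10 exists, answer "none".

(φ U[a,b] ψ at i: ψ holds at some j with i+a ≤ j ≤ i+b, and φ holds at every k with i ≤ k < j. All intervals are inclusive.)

4

Need earliest j ≥ 2 with (right ∧ up), and left at every k in [2,j-1].
  j=2: rhs fails.
  j=3: rhs fails.
  j=4: rhs fails.
  j=5: rhs fails.
  j=6: rhs holds; lhs holds on [2,5]. k = 4.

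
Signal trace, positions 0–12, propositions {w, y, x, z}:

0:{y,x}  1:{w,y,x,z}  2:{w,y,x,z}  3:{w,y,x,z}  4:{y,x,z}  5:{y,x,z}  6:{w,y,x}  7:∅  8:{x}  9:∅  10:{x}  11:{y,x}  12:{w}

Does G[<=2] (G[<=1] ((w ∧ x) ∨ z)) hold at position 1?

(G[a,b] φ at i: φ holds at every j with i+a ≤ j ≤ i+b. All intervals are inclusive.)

Check G[<=1] ((w ∧ x) ∨ z) at every j in [1,3]:
  j=1: holds on [1,2]
  j=2: holds on [2,3]
  j=3: holds on [3,4]
All positions satisfy it → formula holds.

Holds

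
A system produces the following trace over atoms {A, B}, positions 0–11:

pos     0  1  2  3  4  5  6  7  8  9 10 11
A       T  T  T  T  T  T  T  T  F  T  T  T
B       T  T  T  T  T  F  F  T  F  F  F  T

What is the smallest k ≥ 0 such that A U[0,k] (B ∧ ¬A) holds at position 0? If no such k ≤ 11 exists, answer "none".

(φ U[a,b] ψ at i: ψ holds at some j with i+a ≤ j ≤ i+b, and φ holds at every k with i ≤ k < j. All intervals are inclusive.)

none

Need earliest j ≥ 0 with (B ∧ ¬A), and A at every k in [0,j-1].
  j=0: rhs fails.
  j=1: rhs fails.
  j=2: rhs fails.
  j=3: rhs fails.
  j=4: rhs fails.
  j=5: rhs fails.
  j=6: rhs fails.
  j=7: rhs fails.
  j=8: rhs fails.
  j=9: rhs fails.
  j=10: rhs fails.
  j=11: rhs fails.
No witness within the range → none.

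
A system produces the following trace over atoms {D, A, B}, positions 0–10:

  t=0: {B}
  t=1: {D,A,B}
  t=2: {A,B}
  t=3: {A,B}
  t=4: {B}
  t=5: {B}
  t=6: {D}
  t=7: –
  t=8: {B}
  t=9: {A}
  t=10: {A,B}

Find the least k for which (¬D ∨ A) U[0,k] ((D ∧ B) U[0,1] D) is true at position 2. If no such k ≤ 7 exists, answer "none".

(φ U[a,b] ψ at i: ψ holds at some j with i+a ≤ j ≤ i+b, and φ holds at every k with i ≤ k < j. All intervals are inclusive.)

Need earliest j ≥ 2 with ((D ∧ B) U[0,1] D), and (¬D ∨ A) at every k in [2,j-1].
  j=2: rhs fails.
  j=3: rhs fails.
  j=4: rhs fails.
  j=5: rhs fails.
  j=6: rhs holds; lhs holds on [2,5]. k = 4.

4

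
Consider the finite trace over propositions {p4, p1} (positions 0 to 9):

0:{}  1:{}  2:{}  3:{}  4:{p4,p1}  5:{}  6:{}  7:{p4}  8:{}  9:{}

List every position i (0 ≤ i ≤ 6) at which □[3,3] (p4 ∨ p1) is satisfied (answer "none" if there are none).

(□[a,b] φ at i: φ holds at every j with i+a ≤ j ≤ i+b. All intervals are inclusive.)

Evaluate at each i in [0,6]:
  i=0: ✗ (fails at j=3)
  i=1: ✓ (all of [4,4])
  i=2: ✗ (fails at j=5)
  i=3: ✗ (fails at j=6)
  i=4: ✓ (all of [7,7])
  i=5: ✗ (fails at j=8)
  i=6: ✗ (fails at j=9)

1, 4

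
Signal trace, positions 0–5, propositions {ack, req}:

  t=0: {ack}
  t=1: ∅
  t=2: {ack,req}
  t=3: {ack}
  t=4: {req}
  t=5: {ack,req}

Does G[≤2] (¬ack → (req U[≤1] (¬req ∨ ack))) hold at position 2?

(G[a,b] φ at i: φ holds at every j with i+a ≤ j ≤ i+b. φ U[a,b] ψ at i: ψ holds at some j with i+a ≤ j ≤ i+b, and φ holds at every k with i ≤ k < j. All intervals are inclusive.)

Yes

Check (¬ack → (req U[≤1] (¬req ∨ ack))) at every j in [2,4]:
  j=2: antecedent false → ✓
  j=3: antecedent false → ✓
  j=4: antecedent true; consequent holds → ✓
All positions satisfy it → formula holds.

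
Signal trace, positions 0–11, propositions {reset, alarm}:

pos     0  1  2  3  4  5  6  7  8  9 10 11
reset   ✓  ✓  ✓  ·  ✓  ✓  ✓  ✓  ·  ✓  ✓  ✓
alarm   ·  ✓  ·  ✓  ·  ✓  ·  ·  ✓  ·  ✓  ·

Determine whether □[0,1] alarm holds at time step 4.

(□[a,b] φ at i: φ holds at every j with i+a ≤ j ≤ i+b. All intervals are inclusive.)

No

Check alarm at every j in [4,5]:
  j=4: false
  j=5: true
Fails at j=4 → formula fails.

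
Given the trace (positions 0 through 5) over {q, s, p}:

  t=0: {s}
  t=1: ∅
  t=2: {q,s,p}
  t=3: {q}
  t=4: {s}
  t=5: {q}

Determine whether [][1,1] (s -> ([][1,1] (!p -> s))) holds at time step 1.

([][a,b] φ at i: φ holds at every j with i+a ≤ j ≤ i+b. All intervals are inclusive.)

Check (s -> ([][1,1] (!p -> s))) at every j in [2,2]:
  j=2: antecedent true; consequent fails at 3 → ✗
Fails at j=2 → formula fails.

No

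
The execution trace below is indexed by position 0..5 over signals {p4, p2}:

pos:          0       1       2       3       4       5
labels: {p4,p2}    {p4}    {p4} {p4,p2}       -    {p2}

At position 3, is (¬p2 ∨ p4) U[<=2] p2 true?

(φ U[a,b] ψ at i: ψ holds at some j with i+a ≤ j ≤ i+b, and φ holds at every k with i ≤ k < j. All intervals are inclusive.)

Need some j in [3,5] with p2, and (¬p2 ∨ p4) at every k in [3,j-1].
  j=3: p2 holds; no prefix to check → satisfied.

True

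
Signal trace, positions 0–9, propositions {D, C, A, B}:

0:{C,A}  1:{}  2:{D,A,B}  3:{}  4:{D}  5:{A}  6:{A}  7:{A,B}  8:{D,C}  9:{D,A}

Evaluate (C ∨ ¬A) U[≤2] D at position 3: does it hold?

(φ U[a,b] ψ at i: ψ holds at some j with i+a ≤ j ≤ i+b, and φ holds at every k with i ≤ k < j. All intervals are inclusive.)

Yes

Need some j in [3,5] with D, and (C ∨ ¬A) at every k in [3,j-1].
  j=3: D false.
  j=4: D holds; (C ∨ ¬A) holds at every k in [3,3] → satisfied.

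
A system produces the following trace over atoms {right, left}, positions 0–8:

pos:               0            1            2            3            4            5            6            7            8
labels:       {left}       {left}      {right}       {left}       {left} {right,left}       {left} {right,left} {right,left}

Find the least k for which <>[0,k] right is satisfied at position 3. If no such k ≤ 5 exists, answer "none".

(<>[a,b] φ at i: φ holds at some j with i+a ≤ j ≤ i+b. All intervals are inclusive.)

2

Scan j = 3,4,… for right:
  j=3: fails
  j=4: fails
  j=5: holds
First hit at j=5, so smallest k = 5-3 = 2.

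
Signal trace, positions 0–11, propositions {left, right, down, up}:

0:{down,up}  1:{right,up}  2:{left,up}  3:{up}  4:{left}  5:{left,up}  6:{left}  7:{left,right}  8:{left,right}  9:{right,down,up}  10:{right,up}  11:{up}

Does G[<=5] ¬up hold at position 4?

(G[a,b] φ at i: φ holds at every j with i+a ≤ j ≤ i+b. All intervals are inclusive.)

Check ¬up at every j in [4,9]:
  j=4: true
  j=5: false
  j=6: true
  j=7: true
  j=8: true
  j=9: false
Fails at j=5 → formula fails.

No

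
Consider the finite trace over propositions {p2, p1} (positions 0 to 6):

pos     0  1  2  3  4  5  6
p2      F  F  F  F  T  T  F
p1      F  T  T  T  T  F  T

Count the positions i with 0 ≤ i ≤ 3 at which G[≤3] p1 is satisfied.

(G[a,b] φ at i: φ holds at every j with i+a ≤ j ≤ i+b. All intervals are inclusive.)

Evaluate at each i in [0,3]:
  i=0: ✗ (fails at j=0)
  i=1: ✓ (all of [1,4])
  i=2: ✗ (fails at j=5)
  i=3: ✗ (fails at j=5)
Positions where it holds: {1} → 1.

1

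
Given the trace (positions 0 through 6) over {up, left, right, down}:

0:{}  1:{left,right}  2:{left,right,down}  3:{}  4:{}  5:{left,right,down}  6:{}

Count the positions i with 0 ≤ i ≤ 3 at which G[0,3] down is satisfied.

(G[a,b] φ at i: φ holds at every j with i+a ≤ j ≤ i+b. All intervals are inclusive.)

Evaluate at each i in [0,3]:
  i=0: ✗ (fails at j=0)
  i=1: ✗ (fails at j=1)
  i=2: ✗ (fails at j=3)
  i=3: ✗ (fails at j=3)
Positions where it holds: {} → 0.

0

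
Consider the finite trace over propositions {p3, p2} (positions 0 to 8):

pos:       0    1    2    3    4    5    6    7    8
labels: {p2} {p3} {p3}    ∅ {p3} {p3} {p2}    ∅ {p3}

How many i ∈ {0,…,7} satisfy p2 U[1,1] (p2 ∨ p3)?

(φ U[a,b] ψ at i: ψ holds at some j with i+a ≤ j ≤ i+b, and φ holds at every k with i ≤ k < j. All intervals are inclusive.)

1

Evaluate at each i in [0,7]:
  i=0: ✓ (rhs at j=1; lhs holds on [0,0])
  i=1: ✗ (lhs fails at k=1 before rhs at j=2)
  i=2: ✗ (no rhs in [3,3])
  i=3: ✗ (lhs fails at k=3 before rhs at j=4)
  i=4: ✗ (lhs fails at k=4 before rhs at j=5)
  i=5: ✗ (lhs fails at k=5 before rhs at j=6)
  i=6: ✗ (no rhs in [7,7])
  i=7: ✗ (lhs fails at k=7 before rhs at j=8)
Positions where it holds: {0} → 1.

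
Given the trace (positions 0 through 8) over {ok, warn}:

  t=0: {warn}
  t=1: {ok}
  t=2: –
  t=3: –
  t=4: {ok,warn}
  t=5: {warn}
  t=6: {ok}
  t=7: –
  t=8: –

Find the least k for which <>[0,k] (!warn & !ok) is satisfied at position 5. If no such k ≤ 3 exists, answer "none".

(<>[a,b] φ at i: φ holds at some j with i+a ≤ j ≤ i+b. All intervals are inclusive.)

Scan j = 5,6,… for (!warn & !ok):
  j=5: fails
  j=6: fails
  j=7: holds
First hit at j=7, so smallest k = 7-5 = 2.

2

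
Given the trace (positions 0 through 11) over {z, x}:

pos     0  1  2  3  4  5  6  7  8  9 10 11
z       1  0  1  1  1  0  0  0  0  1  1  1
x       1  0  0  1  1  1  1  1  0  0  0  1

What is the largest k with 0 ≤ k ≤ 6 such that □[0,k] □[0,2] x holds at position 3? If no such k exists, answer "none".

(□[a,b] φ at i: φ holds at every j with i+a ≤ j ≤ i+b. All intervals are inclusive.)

2

□[0,2] x must hold from j=3 onward; find where it first fails.
  j=3: holds
  j=4: holds
  j=5: holds
  j=6: fails
Holds on [3,5], so largest k = 2.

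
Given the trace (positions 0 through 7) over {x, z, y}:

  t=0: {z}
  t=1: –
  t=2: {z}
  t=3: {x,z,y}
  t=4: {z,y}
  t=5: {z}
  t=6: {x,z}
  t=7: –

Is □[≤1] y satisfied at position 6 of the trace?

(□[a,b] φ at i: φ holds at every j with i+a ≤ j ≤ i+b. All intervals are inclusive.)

Check y at every j in [6,7]:
  j=6: false
  j=7: false
Fails at j=6 → formula fails.

Does not hold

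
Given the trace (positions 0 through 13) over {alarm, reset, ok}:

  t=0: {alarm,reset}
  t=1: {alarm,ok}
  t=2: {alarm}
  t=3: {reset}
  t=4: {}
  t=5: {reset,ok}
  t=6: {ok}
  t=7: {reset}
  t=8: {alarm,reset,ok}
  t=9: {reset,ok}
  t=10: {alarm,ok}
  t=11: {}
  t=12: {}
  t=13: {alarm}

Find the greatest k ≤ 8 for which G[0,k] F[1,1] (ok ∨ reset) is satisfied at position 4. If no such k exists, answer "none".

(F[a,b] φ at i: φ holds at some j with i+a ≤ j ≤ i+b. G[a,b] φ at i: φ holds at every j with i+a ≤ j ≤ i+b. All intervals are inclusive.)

5

F[1,1] (ok ∨ reset) must hold from j=4 onward; find where it first fails.
  j=4: holds
  j=5: holds
  j=6: holds
  j=7: holds
  j=8: holds
  j=9: holds
  j=10: fails
Holds on [4,9], so largest k = 5.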